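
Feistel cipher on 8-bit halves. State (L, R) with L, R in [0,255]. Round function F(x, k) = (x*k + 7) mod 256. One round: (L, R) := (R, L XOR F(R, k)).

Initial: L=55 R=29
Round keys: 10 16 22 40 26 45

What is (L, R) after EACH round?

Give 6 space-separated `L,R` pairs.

Answer: 29,30 30,250 250,157 157,117 117,116 116,30

Derivation:
Round 1 (k=10): L=29 R=30
Round 2 (k=16): L=30 R=250
Round 3 (k=22): L=250 R=157
Round 4 (k=40): L=157 R=117
Round 5 (k=26): L=117 R=116
Round 6 (k=45): L=116 R=30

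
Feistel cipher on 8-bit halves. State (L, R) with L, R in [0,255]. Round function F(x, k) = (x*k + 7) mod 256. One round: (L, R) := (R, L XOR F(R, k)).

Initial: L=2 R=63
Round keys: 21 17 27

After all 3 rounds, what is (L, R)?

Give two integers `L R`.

Answer: 8 239

Derivation:
Round 1 (k=21): L=63 R=48
Round 2 (k=17): L=48 R=8
Round 3 (k=27): L=8 R=239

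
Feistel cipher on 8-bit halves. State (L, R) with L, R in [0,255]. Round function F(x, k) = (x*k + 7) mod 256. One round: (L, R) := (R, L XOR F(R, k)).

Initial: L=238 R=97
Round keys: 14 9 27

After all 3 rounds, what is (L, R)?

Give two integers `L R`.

Round 1 (k=14): L=97 R=187
Round 2 (k=9): L=187 R=251
Round 3 (k=27): L=251 R=59

Answer: 251 59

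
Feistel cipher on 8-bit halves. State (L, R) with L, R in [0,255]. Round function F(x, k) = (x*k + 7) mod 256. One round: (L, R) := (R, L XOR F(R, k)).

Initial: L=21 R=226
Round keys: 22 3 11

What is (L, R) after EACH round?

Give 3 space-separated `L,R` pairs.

Answer: 226,102 102,219 219,22

Derivation:
Round 1 (k=22): L=226 R=102
Round 2 (k=3): L=102 R=219
Round 3 (k=11): L=219 R=22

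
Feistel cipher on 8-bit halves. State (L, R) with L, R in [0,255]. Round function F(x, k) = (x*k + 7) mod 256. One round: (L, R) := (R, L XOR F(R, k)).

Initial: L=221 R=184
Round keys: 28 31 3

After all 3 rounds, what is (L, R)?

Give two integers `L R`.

Round 1 (k=28): L=184 R=250
Round 2 (k=31): L=250 R=245
Round 3 (k=3): L=245 R=28

Answer: 245 28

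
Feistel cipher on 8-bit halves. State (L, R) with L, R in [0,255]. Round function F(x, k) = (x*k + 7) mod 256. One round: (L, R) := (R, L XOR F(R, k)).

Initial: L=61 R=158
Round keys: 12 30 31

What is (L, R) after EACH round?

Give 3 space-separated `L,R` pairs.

Answer: 158,82 82,61 61,56

Derivation:
Round 1 (k=12): L=158 R=82
Round 2 (k=30): L=82 R=61
Round 3 (k=31): L=61 R=56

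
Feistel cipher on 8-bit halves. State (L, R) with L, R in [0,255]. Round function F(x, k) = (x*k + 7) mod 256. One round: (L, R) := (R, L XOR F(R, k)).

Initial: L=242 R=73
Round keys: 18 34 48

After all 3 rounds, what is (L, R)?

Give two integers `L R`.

Round 1 (k=18): L=73 R=219
Round 2 (k=34): L=219 R=84
Round 3 (k=48): L=84 R=28

Answer: 84 28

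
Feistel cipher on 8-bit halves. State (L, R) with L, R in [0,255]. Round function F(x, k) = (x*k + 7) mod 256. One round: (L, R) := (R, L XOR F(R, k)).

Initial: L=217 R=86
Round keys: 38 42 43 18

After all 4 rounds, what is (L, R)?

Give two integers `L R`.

Answer: 4 226

Derivation:
Round 1 (k=38): L=86 R=18
Round 2 (k=42): L=18 R=173
Round 3 (k=43): L=173 R=4
Round 4 (k=18): L=4 R=226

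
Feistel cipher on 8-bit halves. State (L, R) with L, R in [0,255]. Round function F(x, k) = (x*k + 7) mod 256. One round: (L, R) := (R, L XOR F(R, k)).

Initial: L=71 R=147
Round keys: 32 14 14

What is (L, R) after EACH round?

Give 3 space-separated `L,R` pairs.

Answer: 147,32 32,84 84,191

Derivation:
Round 1 (k=32): L=147 R=32
Round 2 (k=14): L=32 R=84
Round 3 (k=14): L=84 R=191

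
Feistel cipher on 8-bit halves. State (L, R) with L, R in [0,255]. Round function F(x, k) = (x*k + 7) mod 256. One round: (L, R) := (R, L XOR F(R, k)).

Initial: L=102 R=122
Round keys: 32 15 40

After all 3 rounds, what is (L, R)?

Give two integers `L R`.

Round 1 (k=32): L=122 R=33
Round 2 (k=15): L=33 R=140
Round 3 (k=40): L=140 R=198

Answer: 140 198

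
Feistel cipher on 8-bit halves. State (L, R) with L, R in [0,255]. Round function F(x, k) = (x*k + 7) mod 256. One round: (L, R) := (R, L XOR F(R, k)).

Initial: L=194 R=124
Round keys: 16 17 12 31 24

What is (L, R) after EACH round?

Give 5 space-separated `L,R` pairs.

Round 1 (k=16): L=124 R=5
Round 2 (k=17): L=5 R=32
Round 3 (k=12): L=32 R=130
Round 4 (k=31): L=130 R=229
Round 5 (k=24): L=229 R=253

Answer: 124,5 5,32 32,130 130,229 229,253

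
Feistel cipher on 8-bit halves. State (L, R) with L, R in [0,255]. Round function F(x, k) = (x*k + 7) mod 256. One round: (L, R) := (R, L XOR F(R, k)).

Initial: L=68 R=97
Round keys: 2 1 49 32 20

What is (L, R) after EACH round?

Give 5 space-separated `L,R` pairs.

Answer: 97,141 141,245 245,97 97,210 210,14

Derivation:
Round 1 (k=2): L=97 R=141
Round 2 (k=1): L=141 R=245
Round 3 (k=49): L=245 R=97
Round 4 (k=32): L=97 R=210
Round 5 (k=20): L=210 R=14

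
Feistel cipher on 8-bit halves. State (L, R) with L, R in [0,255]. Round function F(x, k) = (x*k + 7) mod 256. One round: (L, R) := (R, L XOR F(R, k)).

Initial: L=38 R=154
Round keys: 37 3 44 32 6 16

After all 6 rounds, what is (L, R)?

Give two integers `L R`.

Answer: 189 30

Derivation:
Round 1 (k=37): L=154 R=111
Round 2 (k=3): L=111 R=206
Round 3 (k=44): L=206 R=0
Round 4 (k=32): L=0 R=201
Round 5 (k=6): L=201 R=189
Round 6 (k=16): L=189 R=30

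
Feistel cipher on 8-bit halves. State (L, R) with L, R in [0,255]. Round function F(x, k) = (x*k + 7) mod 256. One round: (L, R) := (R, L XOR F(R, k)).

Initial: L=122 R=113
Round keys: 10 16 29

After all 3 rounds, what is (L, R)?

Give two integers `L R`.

Answer: 198 126

Derivation:
Round 1 (k=10): L=113 R=11
Round 2 (k=16): L=11 R=198
Round 3 (k=29): L=198 R=126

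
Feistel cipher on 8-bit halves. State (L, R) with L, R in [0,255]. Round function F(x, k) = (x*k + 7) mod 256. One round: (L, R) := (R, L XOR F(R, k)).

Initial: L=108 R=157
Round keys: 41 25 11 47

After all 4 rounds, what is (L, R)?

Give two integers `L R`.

Answer: 37 8

Derivation:
Round 1 (k=41): L=157 R=64
Round 2 (k=25): L=64 R=218
Round 3 (k=11): L=218 R=37
Round 4 (k=47): L=37 R=8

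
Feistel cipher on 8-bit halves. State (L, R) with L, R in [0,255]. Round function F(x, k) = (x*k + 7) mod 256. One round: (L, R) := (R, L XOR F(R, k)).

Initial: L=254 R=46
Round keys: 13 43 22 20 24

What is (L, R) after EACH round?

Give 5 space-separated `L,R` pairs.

Round 1 (k=13): L=46 R=163
Round 2 (k=43): L=163 R=70
Round 3 (k=22): L=70 R=168
Round 4 (k=20): L=168 R=97
Round 5 (k=24): L=97 R=183

Answer: 46,163 163,70 70,168 168,97 97,183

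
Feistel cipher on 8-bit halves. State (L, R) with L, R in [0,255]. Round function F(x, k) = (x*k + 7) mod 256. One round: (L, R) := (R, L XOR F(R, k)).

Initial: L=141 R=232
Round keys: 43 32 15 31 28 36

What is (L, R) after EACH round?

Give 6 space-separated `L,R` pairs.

Round 1 (k=43): L=232 R=114
Round 2 (k=32): L=114 R=175
Round 3 (k=15): L=175 R=58
Round 4 (k=31): L=58 R=162
Round 5 (k=28): L=162 R=133
Round 6 (k=36): L=133 R=25

Answer: 232,114 114,175 175,58 58,162 162,133 133,25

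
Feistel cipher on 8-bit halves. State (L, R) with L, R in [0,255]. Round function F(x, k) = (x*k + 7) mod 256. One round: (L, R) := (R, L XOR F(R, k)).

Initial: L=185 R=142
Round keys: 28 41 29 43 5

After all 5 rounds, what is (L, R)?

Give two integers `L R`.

Answer: 188 123

Derivation:
Round 1 (k=28): L=142 R=54
Round 2 (k=41): L=54 R=35
Round 3 (k=29): L=35 R=200
Round 4 (k=43): L=200 R=188
Round 5 (k=5): L=188 R=123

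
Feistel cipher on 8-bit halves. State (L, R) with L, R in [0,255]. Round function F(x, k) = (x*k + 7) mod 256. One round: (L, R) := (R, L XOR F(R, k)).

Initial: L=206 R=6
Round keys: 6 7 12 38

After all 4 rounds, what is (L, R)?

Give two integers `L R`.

Round 1 (k=6): L=6 R=229
Round 2 (k=7): L=229 R=76
Round 3 (k=12): L=76 R=114
Round 4 (k=38): L=114 R=191

Answer: 114 191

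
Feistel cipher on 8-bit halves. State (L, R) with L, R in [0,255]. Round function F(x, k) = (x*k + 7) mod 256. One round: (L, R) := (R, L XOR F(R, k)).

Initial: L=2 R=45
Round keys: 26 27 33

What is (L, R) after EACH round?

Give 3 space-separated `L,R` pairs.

Round 1 (k=26): L=45 R=155
Round 2 (k=27): L=155 R=77
Round 3 (k=33): L=77 R=111

Answer: 45,155 155,77 77,111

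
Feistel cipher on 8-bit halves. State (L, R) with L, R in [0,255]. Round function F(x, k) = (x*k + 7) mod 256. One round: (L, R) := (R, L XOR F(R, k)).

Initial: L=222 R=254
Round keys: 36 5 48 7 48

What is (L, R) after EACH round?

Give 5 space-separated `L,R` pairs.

Round 1 (k=36): L=254 R=97
Round 2 (k=5): L=97 R=18
Round 3 (k=48): L=18 R=6
Round 4 (k=7): L=6 R=35
Round 5 (k=48): L=35 R=145

Answer: 254,97 97,18 18,6 6,35 35,145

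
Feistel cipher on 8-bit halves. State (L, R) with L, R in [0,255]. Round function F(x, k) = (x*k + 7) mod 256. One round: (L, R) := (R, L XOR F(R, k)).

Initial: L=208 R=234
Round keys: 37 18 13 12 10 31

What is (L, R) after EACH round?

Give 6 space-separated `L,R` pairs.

Round 1 (k=37): L=234 R=9
Round 2 (k=18): L=9 R=67
Round 3 (k=13): L=67 R=103
Round 4 (k=12): L=103 R=152
Round 5 (k=10): L=152 R=144
Round 6 (k=31): L=144 R=239

Answer: 234,9 9,67 67,103 103,152 152,144 144,239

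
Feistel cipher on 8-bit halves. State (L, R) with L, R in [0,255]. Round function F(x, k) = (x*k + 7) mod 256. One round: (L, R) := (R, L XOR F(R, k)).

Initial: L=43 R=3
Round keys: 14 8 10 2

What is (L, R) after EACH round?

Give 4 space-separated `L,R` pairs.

Round 1 (k=14): L=3 R=26
Round 2 (k=8): L=26 R=212
Round 3 (k=10): L=212 R=85
Round 4 (k=2): L=85 R=101

Answer: 3,26 26,212 212,85 85,101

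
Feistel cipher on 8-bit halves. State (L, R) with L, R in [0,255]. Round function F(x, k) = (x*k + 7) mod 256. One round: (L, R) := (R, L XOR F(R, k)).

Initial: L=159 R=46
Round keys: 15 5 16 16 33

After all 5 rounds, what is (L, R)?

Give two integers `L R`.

Answer: 252 18

Derivation:
Round 1 (k=15): L=46 R=38
Round 2 (k=5): L=38 R=235
Round 3 (k=16): L=235 R=145
Round 4 (k=16): L=145 R=252
Round 5 (k=33): L=252 R=18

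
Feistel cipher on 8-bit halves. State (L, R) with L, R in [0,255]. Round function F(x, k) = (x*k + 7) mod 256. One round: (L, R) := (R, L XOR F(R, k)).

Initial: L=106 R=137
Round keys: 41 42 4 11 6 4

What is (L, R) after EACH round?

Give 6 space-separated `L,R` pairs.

Round 1 (k=41): L=137 R=146
Round 2 (k=42): L=146 R=114
Round 3 (k=4): L=114 R=93
Round 4 (k=11): L=93 R=116
Round 5 (k=6): L=116 R=226
Round 6 (k=4): L=226 R=251

Answer: 137,146 146,114 114,93 93,116 116,226 226,251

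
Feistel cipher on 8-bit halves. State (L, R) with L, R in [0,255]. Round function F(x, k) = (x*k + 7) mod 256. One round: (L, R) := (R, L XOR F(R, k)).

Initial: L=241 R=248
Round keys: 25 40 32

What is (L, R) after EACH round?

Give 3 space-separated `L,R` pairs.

Answer: 248,206 206,207 207,41

Derivation:
Round 1 (k=25): L=248 R=206
Round 2 (k=40): L=206 R=207
Round 3 (k=32): L=207 R=41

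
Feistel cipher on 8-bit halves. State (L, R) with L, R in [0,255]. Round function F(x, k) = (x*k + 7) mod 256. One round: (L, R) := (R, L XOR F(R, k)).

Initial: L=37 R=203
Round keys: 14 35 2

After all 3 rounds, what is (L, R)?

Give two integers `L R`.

Answer: 88 179

Derivation:
Round 1 (k=14): L=203 R=4
Round 2 (k=35): L=4 R=88
Round 3 (k=2): L=88 R=179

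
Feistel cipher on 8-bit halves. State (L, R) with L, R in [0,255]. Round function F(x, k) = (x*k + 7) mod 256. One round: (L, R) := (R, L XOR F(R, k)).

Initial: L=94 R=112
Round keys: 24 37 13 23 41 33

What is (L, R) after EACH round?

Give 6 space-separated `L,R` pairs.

Answer: 112,217 217,20 20,210 210,241 241,114 114,72

Derivation:
Round 1 (k=24): L=112 R=217
Round 2 (k=37): L=217 R=20
Round 3 (k=13): L=20 R=210
Round 4 (k=23): L=210 R=241
Round 5 (k=41): L=241 R=114
Round 6 (k=33): L=114 R=72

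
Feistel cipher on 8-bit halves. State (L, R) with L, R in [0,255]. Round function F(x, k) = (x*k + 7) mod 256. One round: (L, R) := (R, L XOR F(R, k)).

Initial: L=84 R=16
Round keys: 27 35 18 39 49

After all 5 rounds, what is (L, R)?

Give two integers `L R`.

Round 1 (k=27): L=16 R=227
Round 2 (k=35): L=227 R=0
Round 3 (k=18): L=0 R=228
Round 4 (k=39): L=228 R=195
Round 5 (k=49): L=195 R=190

Answer: 195 190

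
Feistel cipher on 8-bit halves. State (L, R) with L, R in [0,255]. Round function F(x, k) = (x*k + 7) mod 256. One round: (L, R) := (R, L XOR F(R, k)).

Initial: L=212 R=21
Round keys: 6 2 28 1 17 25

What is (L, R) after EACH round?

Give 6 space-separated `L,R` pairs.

Round 1 (k=6): L=21 R=81
Round 2 (k=2): L=81 R=188
Round 3 (k=28): L=188 R=198
Round 4 (k=1): L=198 R=113
Round 5 (k=17): L=113 R=78
Round 6 (k=25): L=78 R=212

Answer: 21,81 81,188 188,198 198,113 113,78 78,212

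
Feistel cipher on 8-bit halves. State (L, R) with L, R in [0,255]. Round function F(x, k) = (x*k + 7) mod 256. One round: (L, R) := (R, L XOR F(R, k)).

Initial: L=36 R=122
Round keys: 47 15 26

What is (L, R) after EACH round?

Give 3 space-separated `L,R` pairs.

Round 1 (k=47): L=122 R=73
Round 2 (k=15): L=73 R=52
Round 3 (k=26): L=52 R=6

Answer: 122,73 73,52 52,6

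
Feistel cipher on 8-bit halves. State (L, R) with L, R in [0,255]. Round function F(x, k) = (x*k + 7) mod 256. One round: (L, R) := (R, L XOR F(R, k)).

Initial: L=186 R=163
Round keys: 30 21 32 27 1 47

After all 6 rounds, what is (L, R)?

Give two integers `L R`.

Round 1 (k=30): L=163 R=155
Round 2 (k=21): L=155 R=29
Round 3 (k=32): L=29 R=60
Round 4 (k=27): L=60 R=70
Round 5 (k=1): L=70 R=113
Round 6 (k=47): L=113 R=128

Answer: 113 128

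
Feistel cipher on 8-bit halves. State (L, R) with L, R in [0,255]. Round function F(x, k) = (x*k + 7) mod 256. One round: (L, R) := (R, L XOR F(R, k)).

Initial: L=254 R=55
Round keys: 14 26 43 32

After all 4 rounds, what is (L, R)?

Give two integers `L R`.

Round 1 (k=14): L=55 R=247
Round 2 (k=26): L=247 R=42
Round 3 (k=43): L=42 R=226
Round 4 (k=32): L=226 R=109

Answer: 226 109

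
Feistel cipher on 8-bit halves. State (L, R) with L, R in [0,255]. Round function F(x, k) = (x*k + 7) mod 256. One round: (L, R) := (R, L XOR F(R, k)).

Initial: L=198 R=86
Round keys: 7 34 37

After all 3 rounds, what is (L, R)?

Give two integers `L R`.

Round 1 (k=7): L=86 R=167
Round 2 (k=34): L=167 R=99
Round 3 (k=37): L=99 R=241

Answer: 99 241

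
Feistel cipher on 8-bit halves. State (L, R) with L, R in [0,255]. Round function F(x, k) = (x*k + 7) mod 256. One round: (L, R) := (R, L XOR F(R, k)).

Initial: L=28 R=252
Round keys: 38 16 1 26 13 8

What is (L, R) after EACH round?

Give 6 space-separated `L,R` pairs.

Answer: 252,115 115,203 203,161 161,170 170,8 8,237

Derivation:
Round 1 (k=38): L=252 R=115
Round 2 (k=16): L=115 R=203
Round 3 (k=1): L=203 R=161
Round 4 (k=26): L=161 R=170
Round 5 (k=13): L=170 R=8
Round 6 (k=8): L=8 R=237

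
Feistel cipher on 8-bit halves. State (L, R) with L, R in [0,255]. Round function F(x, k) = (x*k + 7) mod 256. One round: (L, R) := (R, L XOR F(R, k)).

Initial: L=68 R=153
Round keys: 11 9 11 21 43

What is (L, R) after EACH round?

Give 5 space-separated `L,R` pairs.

Round 1 (k=11): L=153 R=222
Round 2 (k=9): L=222 R=76
Round 3 (k=11): L=76 R=149
Round 4 (k=21): L=149 R=12
Round 5 (k=43): L=12 R=158

Answer: 153,222 222,76 76,149 149,12 12,158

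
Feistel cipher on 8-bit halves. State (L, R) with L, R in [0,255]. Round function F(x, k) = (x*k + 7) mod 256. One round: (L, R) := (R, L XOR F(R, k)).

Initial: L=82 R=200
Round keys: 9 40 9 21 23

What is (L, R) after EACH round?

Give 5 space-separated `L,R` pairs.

Round 1 (k=9): L=200 R=93
Round 2 (k=40): L=93 R=71
Round 3 (k=9): L=71 R=219
Round 4 (k=21): L=219 R=185
Round 5 (k=23): L=185 R=125

Answer: 200,93 93,71 71,219 219,185 185,125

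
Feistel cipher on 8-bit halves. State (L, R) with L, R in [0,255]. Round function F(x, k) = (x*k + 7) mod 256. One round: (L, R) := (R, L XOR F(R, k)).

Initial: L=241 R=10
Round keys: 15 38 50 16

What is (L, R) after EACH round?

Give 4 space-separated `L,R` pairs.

Answer: 10,108 108,5 5,109 109,210

Derivation:
Round 1 (k=15): L=10 R=108
Round 2 (k=38): L=108 R=5
Round 3 (k=50): L=5 R=109
Round 4 (k=16): L=109 R=210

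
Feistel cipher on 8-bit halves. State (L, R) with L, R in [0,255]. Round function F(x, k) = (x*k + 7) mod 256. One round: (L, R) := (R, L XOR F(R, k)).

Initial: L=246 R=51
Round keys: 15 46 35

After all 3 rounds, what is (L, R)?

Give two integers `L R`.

Answer: 176 229

Derivation:
Round 1 (k=15): L=51 R=242
Round 2 (k=46): L=242 R=176
Round 3 (k=35): L=176 R=229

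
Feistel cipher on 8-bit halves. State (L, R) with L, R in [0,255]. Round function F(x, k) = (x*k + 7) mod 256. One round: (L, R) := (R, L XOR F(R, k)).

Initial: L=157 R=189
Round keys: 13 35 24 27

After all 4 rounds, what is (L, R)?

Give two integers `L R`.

Round 1 (k=13): L=189 R=61
Round 2 (k=35): L=61 R=227
Round 3 (k=24): L=227 R=114
Round 4 (k=27): L=114 R=238

Answer: 114 238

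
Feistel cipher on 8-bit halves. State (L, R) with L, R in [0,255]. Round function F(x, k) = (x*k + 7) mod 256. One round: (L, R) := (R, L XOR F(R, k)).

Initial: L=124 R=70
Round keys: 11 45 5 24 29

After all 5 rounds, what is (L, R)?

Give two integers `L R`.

Answer: 25 244

Derivation:
Round 1 (k=11): L=70 R=117
Round 2 (k=45): L=117 R=222
Round 3 (k=5): L=222 R=40
Round 4 (k=24): L=40 R=25
Round 5 (k=29): L=25 R=244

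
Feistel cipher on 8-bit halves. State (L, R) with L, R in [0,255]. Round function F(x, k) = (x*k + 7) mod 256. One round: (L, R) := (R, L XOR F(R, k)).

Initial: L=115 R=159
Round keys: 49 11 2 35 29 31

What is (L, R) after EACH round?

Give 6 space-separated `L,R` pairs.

Answer: 159,5 5,161 161,76 76,202 202,165 165,200

Derivation:
Round 1 (k=49): L=159 R=5
Round 2 (k=11): L=5 R=161
Round 3 (k=2): L=161 R=76
Round 4 (k=35): L=76 R=202
Round 5 (k=29): L=202 R=165
Round 6 (k=31): L=165 R=200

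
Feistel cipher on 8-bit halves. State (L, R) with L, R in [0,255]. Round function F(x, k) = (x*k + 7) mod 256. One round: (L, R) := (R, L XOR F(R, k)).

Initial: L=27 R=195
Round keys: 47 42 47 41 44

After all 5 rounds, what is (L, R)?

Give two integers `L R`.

Round 1 (k=47): L=195 R=207
Round 2 (k=42): L=207 R=62
Round 3 (k=47): L=62 R=166
Round 4 (k=41): L=166 R=163
Round 5 (k=44): L=163 R=173

Answer: 163 173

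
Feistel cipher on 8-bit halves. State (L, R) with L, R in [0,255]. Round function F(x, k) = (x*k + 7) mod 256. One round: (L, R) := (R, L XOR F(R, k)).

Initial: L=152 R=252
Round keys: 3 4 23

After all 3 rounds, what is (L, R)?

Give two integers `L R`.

Round 1 (k=3): L=252 R=99
Round 2 (k=4): L=99 R=111
Round 3 (k=23): L=111 R=99

Answer: 111 99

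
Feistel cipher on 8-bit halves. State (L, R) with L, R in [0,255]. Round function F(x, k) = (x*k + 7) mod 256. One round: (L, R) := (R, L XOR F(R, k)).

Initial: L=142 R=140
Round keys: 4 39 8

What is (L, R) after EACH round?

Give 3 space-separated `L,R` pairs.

Round 1 (k=4): L=140 R=185
Round 2 (k=39): L=185 R=186
Round 3 (k=8): L=186 R=110

Answer: 140,185 185,186 186,110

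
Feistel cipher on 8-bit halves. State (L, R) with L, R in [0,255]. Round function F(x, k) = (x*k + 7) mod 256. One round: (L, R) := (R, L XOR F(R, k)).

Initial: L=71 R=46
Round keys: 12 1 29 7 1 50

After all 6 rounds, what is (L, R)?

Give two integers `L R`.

Round 1 (k=12): L=46 R=104
Round 2 (k=1): L=104 R=65
Round 3 (k=29): L=65 R=12
Round 4 (k=7): L=12 R=26
Round 5 (k=1): L=26 R=45
Round 6 (k=50): L=45 R=203

Answer: 45 203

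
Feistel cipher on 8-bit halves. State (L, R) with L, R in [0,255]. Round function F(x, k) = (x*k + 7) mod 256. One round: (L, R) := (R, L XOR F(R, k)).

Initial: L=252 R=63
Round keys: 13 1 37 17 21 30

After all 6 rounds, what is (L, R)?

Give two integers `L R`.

Answer: 4 179

Derivation:
Round 1 (k=13): L=63 R=198
Round 2 (k=1): L=198 R=242
Round 3 (k=37): L=242 R=199
Round 4 (k=17): L=199 R=204
Round 5 (k=21): L=204 R=4
Round 6 (k=30): L=4 R=179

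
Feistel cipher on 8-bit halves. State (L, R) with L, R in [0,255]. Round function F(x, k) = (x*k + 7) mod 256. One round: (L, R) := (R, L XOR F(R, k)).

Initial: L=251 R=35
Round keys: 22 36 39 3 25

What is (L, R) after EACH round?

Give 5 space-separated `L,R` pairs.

Round 1 (k=22): L=35 R=242
Round 2 (k=36): L=242 R=44
Round 3 (k=39): L=44 R=73
Round 4 (k=3): L=73 R=206
Round 5 (k=25): L=206 R=108

Answer: 35,242 242,44 44,73 73,206 206,108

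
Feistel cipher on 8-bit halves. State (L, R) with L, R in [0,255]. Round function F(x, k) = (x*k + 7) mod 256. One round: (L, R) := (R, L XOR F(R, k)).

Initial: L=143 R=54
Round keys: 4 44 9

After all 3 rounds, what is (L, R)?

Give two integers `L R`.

Answer: 241 208

Derivation:
Round 1 (k=4): L=54 R=80
Round 2 (k=44): L=80 R=241
Round 3 (k=9): L=241 R=208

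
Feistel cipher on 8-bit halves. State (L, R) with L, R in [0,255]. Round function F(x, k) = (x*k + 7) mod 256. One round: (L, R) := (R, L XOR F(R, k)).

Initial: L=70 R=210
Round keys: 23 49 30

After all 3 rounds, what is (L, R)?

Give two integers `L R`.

Round 1 (k=23): L=210 R=163
Round 2 (k=49): L=163 R=232
Round 3 (k=30): L=232 R=148

Answer: 232 148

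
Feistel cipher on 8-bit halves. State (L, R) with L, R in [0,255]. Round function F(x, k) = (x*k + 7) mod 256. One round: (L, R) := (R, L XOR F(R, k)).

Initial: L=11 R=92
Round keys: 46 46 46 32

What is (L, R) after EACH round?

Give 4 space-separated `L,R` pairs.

Answer: 92,132 132,227 227,85 85,68

Derivation:
Round 1 (k=46): L=92 R=132
Round 2 (k=46): L=132 R=227
Round 3 (k=46): L=227 R=85
Round 4 (k=32): L=85 R=68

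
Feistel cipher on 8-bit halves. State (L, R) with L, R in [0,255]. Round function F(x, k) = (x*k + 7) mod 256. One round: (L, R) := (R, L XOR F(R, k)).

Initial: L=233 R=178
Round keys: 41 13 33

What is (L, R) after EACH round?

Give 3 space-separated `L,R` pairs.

Answer: 178,96 96,85 85,156

Derivation:
Round 1 (k=41): L=178 R=96
Round 2 (k=13): L=96 R=85
Round 3 (k=33): L=85 R=156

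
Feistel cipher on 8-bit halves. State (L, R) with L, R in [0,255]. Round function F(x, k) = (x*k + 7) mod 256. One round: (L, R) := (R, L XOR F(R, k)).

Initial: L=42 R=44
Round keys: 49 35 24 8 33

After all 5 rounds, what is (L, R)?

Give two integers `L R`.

Round 1 (k=49): L=44 R=89
Round 2 (k=35): L=89 R=30
Round 3 (k=24): L=30 R=142
Round 4 (k=8): L=142 R=105
Round 5 (k=33): L=105 R=30

Answer: 105 30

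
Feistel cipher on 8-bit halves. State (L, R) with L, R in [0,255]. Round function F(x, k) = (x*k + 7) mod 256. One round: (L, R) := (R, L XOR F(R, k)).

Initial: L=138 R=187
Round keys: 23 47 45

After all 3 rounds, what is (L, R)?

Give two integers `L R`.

Answer: 242 207

Derivation:
Round 1 (k=23): L=187 R=94
Round 2 (k=47): L=94 R=242
Round 3 (k=45): L=242 R=207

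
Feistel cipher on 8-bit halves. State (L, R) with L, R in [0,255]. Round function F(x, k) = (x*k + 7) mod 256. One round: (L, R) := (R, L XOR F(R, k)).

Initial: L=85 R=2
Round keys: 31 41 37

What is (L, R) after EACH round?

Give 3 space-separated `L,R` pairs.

Round 1 (k=31): L=2 R=16
Round 2 (k=41): L=16 R=149
Round 3 (k=37): L=149 R=128

Answer: 2,16 16,149 149,128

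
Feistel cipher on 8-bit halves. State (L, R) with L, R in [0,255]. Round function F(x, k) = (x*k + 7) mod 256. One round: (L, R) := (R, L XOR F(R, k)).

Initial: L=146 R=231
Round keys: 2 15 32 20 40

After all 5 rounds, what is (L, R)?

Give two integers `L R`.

Answer: 80 39

Derivation:
Round 1 (k=2): L=231 R=71
Round 2 (k=15): L=71 R=215
Round 3 (k=32): L=215 R=160
Round 4 (k=20): L=160 R=80
Round 5 (k=40): L=80 R=39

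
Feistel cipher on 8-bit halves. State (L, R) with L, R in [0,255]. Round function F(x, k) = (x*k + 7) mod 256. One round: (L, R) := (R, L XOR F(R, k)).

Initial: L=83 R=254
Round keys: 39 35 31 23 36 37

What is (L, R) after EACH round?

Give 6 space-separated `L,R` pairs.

Answer: 254,234 234,251 251,134 134,234 234,105 105,222

Derivation:
Round 1 (k=39): L=254 R=234
Round 2 (k=35): L=234 R=251
Round 3 (k=31): L=251 R=134
Round 4 (k=23): L=134 R=234
Round 5 (k=36): L=234 R=105
Round 6 (k=37): L=105 R=222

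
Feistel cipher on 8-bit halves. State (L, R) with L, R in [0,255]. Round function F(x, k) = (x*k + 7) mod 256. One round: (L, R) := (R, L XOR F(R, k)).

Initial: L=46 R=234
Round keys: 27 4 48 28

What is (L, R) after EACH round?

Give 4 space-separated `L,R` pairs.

Round 1 (k=27): L=234 R=155
Round 2 (k=4): L=155 R=153
Round 3 (k=48): L=153 R=44
Round 4 (k=28): L=44 R=78

Answer: 234,155 155,153 153,44 44,78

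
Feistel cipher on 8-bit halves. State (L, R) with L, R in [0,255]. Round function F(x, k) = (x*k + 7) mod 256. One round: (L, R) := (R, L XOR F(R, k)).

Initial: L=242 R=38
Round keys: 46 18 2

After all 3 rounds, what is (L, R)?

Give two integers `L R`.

Answer: 207 140

Derivation:
Round 1 (k=46): L=38 R=41
Round 2 (k=18): L=41 R=207
Round 3 (k=2): L=207 R=140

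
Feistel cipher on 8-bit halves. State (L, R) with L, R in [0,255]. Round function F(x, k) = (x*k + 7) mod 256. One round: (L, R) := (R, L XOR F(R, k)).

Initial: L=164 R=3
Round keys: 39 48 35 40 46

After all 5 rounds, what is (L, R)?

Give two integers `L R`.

Answer: 59 106

Derivation:
Round 1 (k=39): L=3 R=216
Round 2 (k=48): L=216 R=132
Round 3 (k=35): L=132 R=203
Round 4 (k=40): L=203 R=59
Round 5 (k=46): L=59 R=106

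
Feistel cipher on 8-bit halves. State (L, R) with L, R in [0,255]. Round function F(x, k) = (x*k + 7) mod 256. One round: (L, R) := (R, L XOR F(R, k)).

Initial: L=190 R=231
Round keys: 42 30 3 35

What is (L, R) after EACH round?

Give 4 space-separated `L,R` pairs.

Round 1 (k=42): L=231 R=83
Round 2 (k=30): L=83 R=38
Round 3 (k=3): L=38 R=42
Round 4 (k=35): L=42 R=227

Answer: 231,83 83,38 38,42 42,227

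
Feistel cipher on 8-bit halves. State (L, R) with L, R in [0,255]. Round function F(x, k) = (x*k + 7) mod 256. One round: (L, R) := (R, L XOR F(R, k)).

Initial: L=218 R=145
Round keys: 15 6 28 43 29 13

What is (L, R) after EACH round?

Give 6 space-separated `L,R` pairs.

Round 1 (k=15): L=145 R=92
Round 2 (k=6): L=92 R=190
Round 3 (k=28): L=190 R=147
Round 4 (k=43): L=147 R=6
Round 5 (k=29): L=6 R=38
Round 6 (k=13): L=38 R=243

Answer: 145,92 92,190 190,147 147,6 6,38 38,243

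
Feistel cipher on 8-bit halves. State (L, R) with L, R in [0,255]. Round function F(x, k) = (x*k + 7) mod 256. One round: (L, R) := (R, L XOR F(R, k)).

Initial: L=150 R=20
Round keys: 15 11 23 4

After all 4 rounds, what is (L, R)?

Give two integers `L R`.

Answer: 72 45

Derivation:
Round 1 (k=15): L=20 R=165
Round 2 (k=11): L=165 R=10
Round 3 (k=23): L=10 R=72
Round 4 (k=4): L=72 R=45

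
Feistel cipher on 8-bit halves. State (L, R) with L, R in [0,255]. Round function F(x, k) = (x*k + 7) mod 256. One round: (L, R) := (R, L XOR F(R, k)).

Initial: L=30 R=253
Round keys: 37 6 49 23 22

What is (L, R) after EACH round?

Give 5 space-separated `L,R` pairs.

Round 1 (k=37): L=253 R=134
Round 2 (k=6): L=134 R=214
Round 3 (k=49): L=214 R=123
Round 4 (k=23): L=123 R=194
Round 5 (k=22): L=194 R=200

Answer: 253,134 134,214 214,123 123,194 194,200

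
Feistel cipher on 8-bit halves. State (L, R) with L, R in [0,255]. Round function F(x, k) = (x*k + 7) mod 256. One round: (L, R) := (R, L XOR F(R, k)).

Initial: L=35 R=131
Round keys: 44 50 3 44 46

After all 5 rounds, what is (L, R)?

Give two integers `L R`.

Round 1 (k=44): L=131 R=168
Round 2 (k=50): L=168 R=84
Round 3 (k=3): L=84 R=171
Round 4 (k=44): L=171 R=63
Round 5 (k=46): L=63 R=242

Answer: 63 242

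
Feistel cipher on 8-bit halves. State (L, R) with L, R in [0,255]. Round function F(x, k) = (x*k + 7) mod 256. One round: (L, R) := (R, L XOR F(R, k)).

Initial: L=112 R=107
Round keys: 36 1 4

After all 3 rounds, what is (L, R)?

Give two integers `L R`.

Round 1 (k=36): L=107 R=99
Round 2 (k=1): L=99 R=1
Round 3 (k=4): L=1 R=104

Answer: 1 104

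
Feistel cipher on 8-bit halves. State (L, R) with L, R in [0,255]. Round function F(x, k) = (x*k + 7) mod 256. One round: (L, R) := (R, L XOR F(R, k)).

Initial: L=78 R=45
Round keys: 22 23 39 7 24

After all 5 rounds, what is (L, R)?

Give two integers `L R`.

Round 1 (k=22): L=45 R=171
Round 2 (k=23): L=171 R=73
Round 3 (k=39): L=73 R=141
Round 4 (k=7): L=141 R=171
Round 5 (k=24): L=171 R=130

Answer: 171 130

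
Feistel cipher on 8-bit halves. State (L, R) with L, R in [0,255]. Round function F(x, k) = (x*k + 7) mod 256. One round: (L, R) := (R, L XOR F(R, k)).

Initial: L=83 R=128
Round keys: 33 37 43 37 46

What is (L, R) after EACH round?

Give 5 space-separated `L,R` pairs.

Round 1 (k=33): L=128 R=212
Round 2 (k=37): L=212 R=43
Round 3 (k=43): L=43 R=148
Round 4 (k=37): L=148 R=64
Round 5 (k=46): L=64 R=19

Answer: 128,212 212,43 43,148 148,64 64,19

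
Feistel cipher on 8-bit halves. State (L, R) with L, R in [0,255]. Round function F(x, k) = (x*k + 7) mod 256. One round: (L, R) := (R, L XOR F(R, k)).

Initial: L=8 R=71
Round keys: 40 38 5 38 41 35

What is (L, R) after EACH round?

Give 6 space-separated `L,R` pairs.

Round 1 (k=40): L=71 R=23
Round 2 (k=38): L=23 R=54
Round 3 (k=5): L=54 R=2
Round 4 (k=38): L=2 R=101
Round 5 (k=41): L=101 R=54
Round 6 (k=35): L=54 R=12

Answer: 71,23 23,54 54,2 2,101 101,54 54,12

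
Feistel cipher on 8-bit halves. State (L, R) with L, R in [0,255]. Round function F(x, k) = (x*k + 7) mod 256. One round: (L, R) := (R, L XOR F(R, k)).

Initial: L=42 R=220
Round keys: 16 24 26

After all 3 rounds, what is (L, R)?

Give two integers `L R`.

Answer: 227 248

Derivation:
Round 1 (k=16): L=220 R=237
Round 2 (k=24): L=237 R=227
Round 3 (k=26): L=227 R=248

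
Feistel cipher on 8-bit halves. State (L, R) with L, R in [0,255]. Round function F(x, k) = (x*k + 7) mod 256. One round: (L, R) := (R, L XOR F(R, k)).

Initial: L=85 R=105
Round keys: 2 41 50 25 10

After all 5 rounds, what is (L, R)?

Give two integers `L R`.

Round 1 (k=2): L=105 R=140
Round 2 (k=41): L=140 R=26
Round 3 (k=50): L=26 R=151
Round 4 (k=25): L=151 R=220
Round 5 (k=10): L=220 R=8

Answer: 220 8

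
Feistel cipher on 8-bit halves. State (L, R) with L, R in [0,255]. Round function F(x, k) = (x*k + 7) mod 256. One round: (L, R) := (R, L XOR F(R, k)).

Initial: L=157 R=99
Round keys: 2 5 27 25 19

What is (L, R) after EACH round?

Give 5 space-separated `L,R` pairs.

Answer: 99,80 80,244 244,147 147,150 150,186

Derivation:
Round 1 (k=2): L=99 R=80
Round 2 (k=5): L=80 R=244
Round 3 (k=27): L=244 R=147
Round 4 (k=25): L=147 R=150
Round 5 (k=19): L=150 R=186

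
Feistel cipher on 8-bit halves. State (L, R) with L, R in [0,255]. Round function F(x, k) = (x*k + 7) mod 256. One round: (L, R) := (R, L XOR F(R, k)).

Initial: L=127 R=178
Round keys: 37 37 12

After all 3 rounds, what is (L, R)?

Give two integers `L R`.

Round 1 (k=37): L=178 R=190
Round 2 (k=37): L=190 R=207
Round 3 (k=12): L=207 R=5

Answer: 207 5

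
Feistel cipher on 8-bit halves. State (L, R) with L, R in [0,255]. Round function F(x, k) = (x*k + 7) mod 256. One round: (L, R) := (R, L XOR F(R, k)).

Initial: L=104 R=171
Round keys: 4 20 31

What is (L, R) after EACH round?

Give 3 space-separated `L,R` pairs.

Answer: 171,219 219,136 136,164

Derivation:
Round 1 (k=4): L=171 R=219
Round 2 (k=20): L=219 R=136
Round 3 (k=31): L=136 R=164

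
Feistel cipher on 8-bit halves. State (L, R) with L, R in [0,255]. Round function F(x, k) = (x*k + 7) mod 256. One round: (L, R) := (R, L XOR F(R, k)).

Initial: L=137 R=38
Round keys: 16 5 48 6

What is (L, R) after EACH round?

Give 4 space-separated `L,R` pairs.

Answer: 38,238 238,139 139,249 249,86

Derivation:
Round 1 (k=16): L=38 R=238
Round 2 (k=5): L=238 R=139
Round 3 (k=48): L=139 R=249
Round 4 (k=6): L=249 R=86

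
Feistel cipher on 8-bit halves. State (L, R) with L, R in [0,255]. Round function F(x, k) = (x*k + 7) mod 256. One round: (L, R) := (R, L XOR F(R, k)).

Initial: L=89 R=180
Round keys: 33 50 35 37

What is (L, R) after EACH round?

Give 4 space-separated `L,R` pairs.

Answer: 180,98 98,159 159,166 166,154

Derivation:
Round 1 (k=33): L=180 R=98
Round 2 (k=50): L=98 R=159
Round 3 (k=35): L=159 R=166
Round 4 (k=37): L=166 R=154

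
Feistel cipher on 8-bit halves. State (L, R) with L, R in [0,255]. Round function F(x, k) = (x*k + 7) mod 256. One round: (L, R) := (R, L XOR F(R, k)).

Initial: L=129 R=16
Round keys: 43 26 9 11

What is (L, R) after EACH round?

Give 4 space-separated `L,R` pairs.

Answer: 16,54 54,147 147,4 4,160

Derivation:
Round 1 (k=43): L=16 R=54
Round 2 (k=26): L=54 R=147
Round 3 (k=9): L=147 R=4
Round 4 (k=11): L=4 R=160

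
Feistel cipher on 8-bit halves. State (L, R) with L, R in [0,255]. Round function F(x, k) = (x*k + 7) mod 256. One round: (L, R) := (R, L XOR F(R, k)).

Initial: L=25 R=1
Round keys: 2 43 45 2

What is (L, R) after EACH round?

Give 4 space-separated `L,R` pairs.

Round 1 (k=2): L=1 R=16
Round 2 (k=43): L=16 R=182
Round 3 (k=45): L=182 R=21
Round 4 (k=2): L=21 R=135

Answer: 1,16 16,182 182,21 21,135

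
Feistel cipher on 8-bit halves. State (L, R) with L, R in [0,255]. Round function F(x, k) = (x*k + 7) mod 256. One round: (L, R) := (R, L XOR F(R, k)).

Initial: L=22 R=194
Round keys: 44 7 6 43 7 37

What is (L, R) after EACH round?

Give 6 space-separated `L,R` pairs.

Answer: 194,73 73,196 196,214 214,61 61,100 100,70

Derivation:
Round 1 (k=44): L=194 R=73
Round 2 (k=7): L=73 R=196
Round 3 (k=6): L=196 R=214
Round 4 (k=43): L=214 R=61
Round 5 (k=7): L=61 R=100
Round 6 (k=37): L=100 R=70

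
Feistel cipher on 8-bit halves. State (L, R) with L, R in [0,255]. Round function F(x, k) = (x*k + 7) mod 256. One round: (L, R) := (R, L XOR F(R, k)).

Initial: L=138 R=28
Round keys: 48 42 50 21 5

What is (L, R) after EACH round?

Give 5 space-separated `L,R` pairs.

Answer: 28,205 205,181 181,172 172,150 150,89

Derivation:
Round 1 (k=48): L=28 R=205
Round 2 (k=42): L=205 R=181
Round 3 (k=50): L=181 R=172
Round 4 (k=21): L=172 R=150
Round 5 (k=5): L=150 R=89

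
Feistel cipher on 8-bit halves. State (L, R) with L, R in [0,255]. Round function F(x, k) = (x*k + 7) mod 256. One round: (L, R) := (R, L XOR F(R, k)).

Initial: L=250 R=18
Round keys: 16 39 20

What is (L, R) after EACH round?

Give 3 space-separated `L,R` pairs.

Answer: 18,221 221,160 160,90

Derivation:
Round 1 (k=16): L=18 R=221
Round 2 (k=39): L=221 R=160
Round 3 (k=20): L=160 R=90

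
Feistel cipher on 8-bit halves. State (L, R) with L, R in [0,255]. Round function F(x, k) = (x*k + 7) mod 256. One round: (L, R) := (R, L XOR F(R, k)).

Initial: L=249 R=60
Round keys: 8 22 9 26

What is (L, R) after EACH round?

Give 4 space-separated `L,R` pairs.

Answer: 60,30 30,167 167,248 248,144

Derivation:
Round 1 (k=8): L=60 R=30
Round 2 (k=22): L=30 R=167
Round 3 (k=9): L=167 R=248
Round 4 (k=26): L=248 R=144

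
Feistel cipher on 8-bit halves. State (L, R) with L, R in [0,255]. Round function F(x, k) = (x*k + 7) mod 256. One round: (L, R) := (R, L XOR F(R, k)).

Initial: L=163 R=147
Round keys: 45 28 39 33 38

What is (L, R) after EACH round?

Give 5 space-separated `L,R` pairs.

Round 1 (k=45): L=147 R=125
Round 2 (k=28): L=125 R=32
Round 3 (k=39): L=32 R=154
Round 4 (k=33): L=154 R=193
Round 5 (k=38): L=193 R=55

Answer: 147,125 125,32 32,154 154,193 193,55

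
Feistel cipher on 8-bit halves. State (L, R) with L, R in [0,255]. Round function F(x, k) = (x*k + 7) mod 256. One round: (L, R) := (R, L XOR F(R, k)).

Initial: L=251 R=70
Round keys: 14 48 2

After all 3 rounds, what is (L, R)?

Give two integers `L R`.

Answer: 65 169

Derivation:
Round 1 (k=14): L=70 R=32
Round 2 (k=48): L=32 R=65
Round 3 (k=2): L=65 R=169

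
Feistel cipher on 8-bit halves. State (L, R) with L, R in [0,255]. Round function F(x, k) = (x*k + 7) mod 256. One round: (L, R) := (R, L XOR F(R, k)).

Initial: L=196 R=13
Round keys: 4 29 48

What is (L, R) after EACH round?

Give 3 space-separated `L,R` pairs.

Answer: 13,255 255,231 231,168

Derivation:
Round 1 (k=4): L=13 R=255
Round 2 (k=29): L=255 R=231
Round 3 (k=48): L=231 R=168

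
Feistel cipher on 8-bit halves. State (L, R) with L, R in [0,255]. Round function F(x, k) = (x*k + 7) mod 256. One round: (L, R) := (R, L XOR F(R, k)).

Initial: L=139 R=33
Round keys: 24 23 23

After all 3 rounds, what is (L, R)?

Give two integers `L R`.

Round 1 (k=24): L=33 R=148
Round 2 (k=23): L=148 R=114
Round 3 (k=23): L=114 R=209

Answer: 114 209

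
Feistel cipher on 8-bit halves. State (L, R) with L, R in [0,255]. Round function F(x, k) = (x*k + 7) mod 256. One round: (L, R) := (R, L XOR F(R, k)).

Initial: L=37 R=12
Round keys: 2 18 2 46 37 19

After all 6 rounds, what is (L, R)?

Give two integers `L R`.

Answer: 34 35

Derivation:
Round 1 (k=2): L=12 R=58
Round 2 (k=18): L=58 R=23
Round 3 (k=2): L=23 R=15
Round 4 (k=46): L=15 R=174
Round 5 (k=37): L=174 R=34
Round 6 (k=19): L=34 R=35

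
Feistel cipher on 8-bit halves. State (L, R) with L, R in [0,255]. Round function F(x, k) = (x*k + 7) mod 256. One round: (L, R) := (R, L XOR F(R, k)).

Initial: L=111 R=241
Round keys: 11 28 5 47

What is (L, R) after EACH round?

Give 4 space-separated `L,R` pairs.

Answer: 241,13 13,130 130,156 156,41

Derivation:
Round 1 (k=11): L=241 R=13
Round 2 (k=28): L=13 R=130
Round 3 (k=5): L=130 R=156
Round 4 (k=47): L=156 R=41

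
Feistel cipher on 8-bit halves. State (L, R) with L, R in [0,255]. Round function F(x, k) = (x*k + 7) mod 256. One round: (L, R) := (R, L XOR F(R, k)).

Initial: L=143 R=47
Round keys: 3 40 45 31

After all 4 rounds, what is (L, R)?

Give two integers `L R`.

Answer: 204 171

Derivation:
Round 1 (k=3): L=47 R=27
Round 2 (k=40): L=27 R=16
Round 3 (k=45): L=16 R=204
Round 4 (k=31): L=204 R=171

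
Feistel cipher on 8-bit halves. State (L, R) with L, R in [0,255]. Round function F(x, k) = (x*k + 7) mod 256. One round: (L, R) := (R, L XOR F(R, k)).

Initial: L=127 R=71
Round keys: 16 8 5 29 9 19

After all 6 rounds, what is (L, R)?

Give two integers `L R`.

Round 1 (k=16): L=71 R=8
Round 2 (k=8): L=8 R=0
Round 3 (k=5): L=0 R=15
Round 4 (k=29): L=15 R=186
Round 5 (k=9): L=186 R=158
Round 6 (k=19): L=158 R=123

Answer: 158 123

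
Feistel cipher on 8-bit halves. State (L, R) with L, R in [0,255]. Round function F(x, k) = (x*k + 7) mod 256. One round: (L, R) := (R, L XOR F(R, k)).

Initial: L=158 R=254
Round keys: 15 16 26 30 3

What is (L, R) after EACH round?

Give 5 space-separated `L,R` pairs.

Round 1 (k=15): L=254 R=119
Round 2 (k=16): L=119 R=137
Round 3 (k=26): L=137 R=134
Round 4 (k=30): L=134 R=50
Round 5 (k=3): L=50 R=27

Answer: 254,119 119,137 137,134 134,50 50,27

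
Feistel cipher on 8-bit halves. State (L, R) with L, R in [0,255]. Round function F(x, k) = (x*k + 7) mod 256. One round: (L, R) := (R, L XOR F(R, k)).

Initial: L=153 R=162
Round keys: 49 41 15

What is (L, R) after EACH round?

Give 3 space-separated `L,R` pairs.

Round 1 (k=49): L=162 R=144
Round 2 (k=41): L=144 R=181
Round 3 (k=15): L=181 R=50

Answer: 162,144 144,181 181,50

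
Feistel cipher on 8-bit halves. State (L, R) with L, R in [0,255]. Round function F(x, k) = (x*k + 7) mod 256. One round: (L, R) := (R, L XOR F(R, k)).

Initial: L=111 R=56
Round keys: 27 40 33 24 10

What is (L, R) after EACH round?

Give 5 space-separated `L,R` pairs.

Answer: 56,128 128,63 63,166 166,168 168,49

Derivation:
Round 1 (k=27): L=56 R=128
Round 2 (k=40): L=128 R=63
Round 3 (k=33): L=63 R=166
Round 4 (k=24): L=166 R=168
Round 5 (k=10): L=168 R=49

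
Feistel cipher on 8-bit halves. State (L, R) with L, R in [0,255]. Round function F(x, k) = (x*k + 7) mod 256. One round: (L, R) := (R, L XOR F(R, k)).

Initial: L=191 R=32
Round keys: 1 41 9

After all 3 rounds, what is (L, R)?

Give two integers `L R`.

Round 1 (k=1): L=32 R=152
Round 2 (k=41): L=152 R=127
Round 3 (k=9): L=127 R=230

Answer: 127 230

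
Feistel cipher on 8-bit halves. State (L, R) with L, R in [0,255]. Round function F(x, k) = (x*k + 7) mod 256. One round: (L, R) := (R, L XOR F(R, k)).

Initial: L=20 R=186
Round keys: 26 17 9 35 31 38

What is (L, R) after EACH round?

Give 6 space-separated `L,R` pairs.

Round 1 (k=26): L=186 R=255
Round 2 (k=17): L=255 R=76
Round 3 (k=9): L=76 R=76
Round 4 (k=35): L=76 R=39
Round 5 (k=31): L=39 R=140
Round 6 (k=38): L=140 R=232

Answer: 186,255 255,76 76,76 76,39 39,140 140,232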